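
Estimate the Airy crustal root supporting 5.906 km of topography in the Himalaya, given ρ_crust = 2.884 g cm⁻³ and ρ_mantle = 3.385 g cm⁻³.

By Archimedes' principle applied to the lithosphere: the weight of the topography is balanced by the buoyancy of the root, ρ_c h = (ρ_m − ρ_c) r.
r = h · ρ_c / (ρ_m − ρ_c) = 5.906 km × 2.884 / (3.385 − 2.884) = 34 km.

34 km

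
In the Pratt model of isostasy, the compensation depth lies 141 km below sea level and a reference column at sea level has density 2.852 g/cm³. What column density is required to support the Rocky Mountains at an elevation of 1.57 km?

Pratt balance: ρ_ref D = ρ (D + h).
ρ = ρ_ref D/(D + h) = 2.852 × 141 km/(141 km + 1.57 km) = 2.82 g/cm³.

2.82 g/cm³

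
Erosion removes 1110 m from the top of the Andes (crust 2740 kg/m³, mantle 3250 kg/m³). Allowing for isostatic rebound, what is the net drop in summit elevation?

Rebound u = e ρ_c/ρ_m = 1110 m × 2740/3250 = 935.8 m.
Net surface drop = e − u = 1110 m − 935.8 m = e (ρ_m − ρ_c)/ρ_m = 174 m.

174 m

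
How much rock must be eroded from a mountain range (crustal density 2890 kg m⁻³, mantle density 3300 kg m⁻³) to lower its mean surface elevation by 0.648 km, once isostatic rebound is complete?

5.22 km

Net drop Δ = e − u = e − e ρ_c/ρ_m = e (ρ_m − ρ_c)/ρ_m.
e = Δ ρ_m/(ρ_m − ρ_c) = 0.648 km × 3300/410 = 5.22 km.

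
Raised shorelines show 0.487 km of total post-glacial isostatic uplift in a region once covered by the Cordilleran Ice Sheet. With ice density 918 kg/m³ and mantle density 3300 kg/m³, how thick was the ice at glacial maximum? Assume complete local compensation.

u = t ρ_ice/ρ_m → t = u ρ_m/ρ_ice = 0.487 km × 3300/918 = 1.75 km.

1.75 km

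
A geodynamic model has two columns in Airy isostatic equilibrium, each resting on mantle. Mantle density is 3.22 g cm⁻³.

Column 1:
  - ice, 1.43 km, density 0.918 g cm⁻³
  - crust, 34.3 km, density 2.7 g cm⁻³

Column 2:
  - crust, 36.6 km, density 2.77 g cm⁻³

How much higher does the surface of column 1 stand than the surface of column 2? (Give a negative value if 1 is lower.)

1.45 km

For any compensation level in the mantle, the mantle terms cancel and isostasy reduces to e = (Σt_1 − Σt_2) − (Σ(ρt)_1 − Σ(ρt)_2) / ρ_m.
Σt_1 = 35.73 km; Σt_2 = 36.6 km; Σ(ρt)_1 = 93.92274; Σ(ρt)_2 = 101.382 (in km·g cm⁻³).
e = (35.73 − 36.6) − (93.92274 − 101.382) / 3.22 = 1.45 km.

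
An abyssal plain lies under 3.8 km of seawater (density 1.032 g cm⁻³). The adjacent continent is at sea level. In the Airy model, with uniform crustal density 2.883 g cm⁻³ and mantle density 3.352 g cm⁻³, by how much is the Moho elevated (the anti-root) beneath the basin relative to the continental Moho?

15 km

For local isostatic compensation: replacing crust with seawater at the top is compensated by replacing crust with mantle at the base: d (ρ_c − ρ_w) = a (ρ_m − ρ_c).
a = d (ρ_c − ρ_w)/(ρ_m − ρ_c) = 3.8 km × 1.851/0.469 = 15 km.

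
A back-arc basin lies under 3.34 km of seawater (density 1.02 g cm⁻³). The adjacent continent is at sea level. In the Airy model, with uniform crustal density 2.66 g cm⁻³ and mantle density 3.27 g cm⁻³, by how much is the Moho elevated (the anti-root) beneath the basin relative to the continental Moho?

Equating mass per unit area of the two columns: replacing crust with seawater at the top is compensated by replacing crust with mantle at the base: d (ρ_c − ρ_w) = a (ρ_m − ρ_c).
a = d (ρ_c − ρ_w)/(ρ_m − ρ_c) = 3.34 km × 1.64/0.61 = 8.98 km.

8.98 km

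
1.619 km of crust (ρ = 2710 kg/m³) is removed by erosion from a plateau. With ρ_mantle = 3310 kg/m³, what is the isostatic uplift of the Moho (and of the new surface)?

Unloading: uplift u = e ρ_c/ρ_m = 1.619 km × 2710/3310 = 1.33 km.

1.33 km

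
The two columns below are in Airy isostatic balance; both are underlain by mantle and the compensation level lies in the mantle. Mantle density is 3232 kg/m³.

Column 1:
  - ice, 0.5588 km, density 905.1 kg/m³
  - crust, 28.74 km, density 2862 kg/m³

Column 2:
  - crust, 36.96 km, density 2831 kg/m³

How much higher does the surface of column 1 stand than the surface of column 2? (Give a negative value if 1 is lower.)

For any compensation level in the mantle, the mantle terms cancel and isostasy reduces to e = (Σt_1 − Σt_2) − (Σ(ρt)_1 − Σ(ρt)_2) / ρ_m.
Σt_1 = 29.2988 km; Σt_2 = 36.96 km; Σ(ρt)_1 = 82759.6499; Σ(ρt)_2 = 104633.76 (in km·kg/m³).
e = (29.2988 − 36.96) − (82759.6499 − 104633.76) / 3232 = −0.893 km.

−0.893 km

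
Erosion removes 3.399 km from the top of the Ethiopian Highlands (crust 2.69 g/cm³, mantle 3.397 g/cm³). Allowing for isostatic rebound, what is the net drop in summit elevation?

0.707 km

Rebound u = e ρ_c/ρ_m = 3.399 km × 2.69/3.397 = 2.692 km.
Net surface drop = e − u = 3.399 km − 2.692 km = e (ρ_m − ρ_c)/ρ_m = 0.707 km.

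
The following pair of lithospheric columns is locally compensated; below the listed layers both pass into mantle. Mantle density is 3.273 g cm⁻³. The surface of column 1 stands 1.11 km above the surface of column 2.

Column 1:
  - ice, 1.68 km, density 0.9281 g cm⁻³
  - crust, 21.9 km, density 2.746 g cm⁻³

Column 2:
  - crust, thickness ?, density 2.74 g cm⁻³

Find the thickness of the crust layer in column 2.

Take the compensation level at the base of the deeper column (depth z_c below the surface of column 1) and equate Σ ρ_i t_i down to z_c; mantle fills any gap and the z_c terms cancel.
Column 1: 1.68×0.9281 + 21.9×2.746 + (z_c − 23.58)×3.273
Column 2: 1.11×0 + x×2.74 + (z_c − 1.11 − 0 − x)×3.273
The z_c×3.273 term appears on both sides and cancels. Collect the known terms of each column as K = Σ(ρt)_known − 3.273 × (depth of known layers): K_1 = 61.696608 − 3.273×23.58 = −15.480732; K_2 = 0 − 3.273×(1.11 + 0) = −3.63303.
Balance: K_1 = K_2 − x×(3.273 − 2.74), so x = (K_2 − K_1)/(3.273 − 2.74) = 11.8477/0.533 = 22.2 km.

22.2 km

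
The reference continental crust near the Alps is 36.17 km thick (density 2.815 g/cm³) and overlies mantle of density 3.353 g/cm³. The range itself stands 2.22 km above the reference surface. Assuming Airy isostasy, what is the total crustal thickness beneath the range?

Root depth r = h ρ_c / (ρ_m − ρ_c) = 2.22 km × 2.815 / 0.538 = 11.62 km.
Total thickness = T + h + r = 36.17 km + 2.22 km + 11.62 km = 50 km.

50 km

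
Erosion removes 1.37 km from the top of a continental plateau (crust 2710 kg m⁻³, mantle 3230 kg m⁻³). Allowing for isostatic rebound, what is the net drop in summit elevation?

0.221 km

Rebound u = e ρ_c/ρ_m = 1.37 km × 2710/3230 = 1.149 km.
Net surface drop = e − u = 1.37 km − 1.149 km = e (ρ_m − ρ_c)/ρ_m = 0.221 km.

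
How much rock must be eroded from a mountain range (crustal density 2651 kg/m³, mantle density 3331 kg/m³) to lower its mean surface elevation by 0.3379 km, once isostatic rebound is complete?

1.66 km

Net drop Δ = e − u = e − e ρ_c/ρ_m = e (ρ_m − ρ_c)/ρ_m.
e = Δ ρ_m/(ρ_m − ρ_c) = 0.3379 km × 3331/680 = 1.66 km.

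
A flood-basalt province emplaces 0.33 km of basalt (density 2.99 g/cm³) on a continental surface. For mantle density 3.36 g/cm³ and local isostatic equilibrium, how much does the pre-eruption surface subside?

Subaerial loading: s = t ρ_load / ρ_m.
s = 0.33 km × 2.99/3.36 = 0.294 km.

0.294 km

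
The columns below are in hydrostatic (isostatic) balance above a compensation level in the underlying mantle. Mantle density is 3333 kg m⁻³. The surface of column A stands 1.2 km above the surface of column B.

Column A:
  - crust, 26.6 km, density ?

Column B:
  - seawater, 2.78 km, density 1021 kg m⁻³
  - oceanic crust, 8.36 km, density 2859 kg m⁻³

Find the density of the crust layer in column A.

Take the compensation level at the base of the deeper column (depth z_c below the surface of column A) and equate Σ ρ_i t_i down to z_c; mantle fills any gap and the z_c terms cancel.
Column A: 26.6×ρ + (z_c − 26.6)×3333
Column B: 1.2×0 + 2.78×1021 + 8.36×2859 + (z_c − 1.2 − 11.14)×3333
The z_c×3333 term appears on both sides and cancels. Collect the known terms of each column as K = Σ(ρt)_known − 3333 × (depth of known layers): K_A = 0 − 3333×26.6 = −88657.8; K_B = 26739.62 − 3333×(1.2 + 11.14) = −14389.6.
Balance: K_A + 26.6×ρ = K_B, so ρ = (K_B − K_A)/26.6 = 74268.2/26.6 = 2790 kg m⁻³.

2790 kg m⁻³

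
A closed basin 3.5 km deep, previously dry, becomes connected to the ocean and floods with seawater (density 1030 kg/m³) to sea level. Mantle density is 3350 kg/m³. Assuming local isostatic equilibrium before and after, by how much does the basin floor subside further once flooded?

After flooding the water column is d + s deep. Its weight must equal the weight of mantle displaced by the extra subsidence s: (d + s) ρ_w = s ρ_m.
s = d ρ_w / (ρ_m − ρ_w) = 3.5 km × 1030/(3350 − 1030) = 1.55 km.

1.55 km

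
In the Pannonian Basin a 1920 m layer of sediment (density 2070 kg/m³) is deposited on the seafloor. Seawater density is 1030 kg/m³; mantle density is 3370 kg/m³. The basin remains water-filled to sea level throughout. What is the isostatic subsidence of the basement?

Submarine loading: the sediment displaces seawater, and the subsidence is in turn flooded, so s (ρ_m − ρ_w) = t (ρ_sed − ρ_w).
s = 1920 m × (2070 − 1030) / (3370 − 1030) = 853 m.

853 m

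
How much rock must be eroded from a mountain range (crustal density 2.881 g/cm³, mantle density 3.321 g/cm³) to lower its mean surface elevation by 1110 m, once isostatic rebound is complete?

Net drop Δ = e − u = e − e ρ_c/ρ_m = e (ρ_m − ρ_c)/ρ_m.
e = Δ ρ_m/(ρ_m − ρ_c) = 1110 m × 3.321/0.44 = 8380 m.

8380 m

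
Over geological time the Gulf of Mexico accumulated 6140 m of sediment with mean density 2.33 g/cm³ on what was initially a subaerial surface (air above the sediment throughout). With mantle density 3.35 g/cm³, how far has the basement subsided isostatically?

4270 m

Subaerial load: s = t ρ_sed / ρ_m = 6140 m × 2.33/3.35 = 4270 m.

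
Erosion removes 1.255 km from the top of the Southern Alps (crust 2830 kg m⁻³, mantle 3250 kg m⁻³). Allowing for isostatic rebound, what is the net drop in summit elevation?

0.162 km

Rebound u = e ρ_c/ρ_m = 1.255 km × 2830/3250 = 1.093 km.
Net surface drop = e − u = 1.255 km − 1.093 km = e (ρ_m − ρ_c)/ρ_m = 0.162 km.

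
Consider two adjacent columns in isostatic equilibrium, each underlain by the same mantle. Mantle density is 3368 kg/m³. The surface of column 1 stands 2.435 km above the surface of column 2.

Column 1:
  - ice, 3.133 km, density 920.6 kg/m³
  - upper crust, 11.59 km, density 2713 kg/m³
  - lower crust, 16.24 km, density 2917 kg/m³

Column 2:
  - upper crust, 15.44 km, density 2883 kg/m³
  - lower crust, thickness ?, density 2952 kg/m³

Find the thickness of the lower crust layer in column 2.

Take the compensation level at the base of the deeper column (depth z_c below the surface of column 1) and equate Σ ρ_i t_i down to z_c; mantle fills any gap and the z_c terms cancel.
Column 1: 3.133×920.6 + 11.59×2713 + 16.24×2917 + (z_c − 30.963)×3368
Column 2: 2.435×0 + 15.44×2883 + x×2952 + (z_c − 2.435 − 15.44 − x)×3368
The z_c×3368 term appears on both sides and cancels. Collect the known terms of each column as K = Σ(ρt)_known − 3368 × (depth of known layers): K_1 = 81699.9898 − 3368×30.963 = −22583.3942; K_2 = 44513.52 − 3368×(2.435 + 15.44) = −15689.48.
Balance: K_1 = K_2 − x×(3368 − 2952), so x = (K_2 − K_1)/(3368 − 2952) = 6893.91/416 = 16.6 km.

16.6 km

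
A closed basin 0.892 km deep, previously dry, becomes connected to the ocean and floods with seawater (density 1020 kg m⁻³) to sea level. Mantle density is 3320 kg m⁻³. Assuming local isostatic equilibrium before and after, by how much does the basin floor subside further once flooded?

After flooding the water column is d + s deep. Its weight must equal the weight of mantle displaced by the extra subsidence s: (d + s) ρ_w = s ρ_m.
s = d ρ_w / (ρ_m − ρ_w) = 0.892 km × 1020/(3320 − 1020) = 0.396 km.

0.396 km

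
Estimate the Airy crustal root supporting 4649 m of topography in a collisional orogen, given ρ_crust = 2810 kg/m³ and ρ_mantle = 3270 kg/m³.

In Airy isostatic equilibrium: the weight of the topography is balanced by the buoyancy of the root, ρ_c h = (ρ_m − ρ_c) r.
r = h · ρ_c / (ρ_m − ρ_c) = 4649 m × 2810 / (3270 − 2810) = 28400 m.

28400 m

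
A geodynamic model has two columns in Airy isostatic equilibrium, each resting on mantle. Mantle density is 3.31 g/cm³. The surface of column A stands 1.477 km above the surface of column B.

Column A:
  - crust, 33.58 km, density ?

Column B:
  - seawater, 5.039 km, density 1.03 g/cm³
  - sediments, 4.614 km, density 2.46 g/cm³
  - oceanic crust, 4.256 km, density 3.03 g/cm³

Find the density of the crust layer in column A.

2.67 g/cm³

Take the compensation level at the base of the deeper column (depth z_c below the surface of column A) and equate Σ ρ_i t_i down to z_c; mantle fills any gap and the z_c terms cancel.
Column A: 33.58×ρ + (z_c − 33.58)×3.31
Column B: 1.477×0 + 5.039×1.03 + 4.614×2.46 + 4.256×3.03 + (z_c − 1.477 − 13.909)×3.31
The z_c×3.31 term appears on both sides and cancels. Collect the known terms of each column as K = Σ(ρt)_known − 3.31 × (depth of known layers): K_A = 0 − 3.31×33.58 = −111.1498; K_B = 29.43629 − 3.31×(1.477 + 13.909) = −21.49137.
Balance: K_A + 33.58×ρ = K_B, so ρ = (K_B − K_A)/33.58 = 89.6584/33.58 = 2.67 g/cm³.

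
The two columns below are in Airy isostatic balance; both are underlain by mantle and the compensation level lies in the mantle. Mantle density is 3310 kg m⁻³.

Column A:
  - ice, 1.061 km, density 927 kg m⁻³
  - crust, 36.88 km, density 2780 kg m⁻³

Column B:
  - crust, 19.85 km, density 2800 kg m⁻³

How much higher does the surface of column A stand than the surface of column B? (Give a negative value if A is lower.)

For any compensation level in the mantle, the mantle terms cancel and isostasy reduces to e = (Σt_A − Σt_B) − (Σ(ρt)_A − Σ(ρt)_B) / ρ_m.
Σt_A = 37.941 km; Σt_B = 19.85 km; Σ(ρt)_A = 103509.947; Σ(ρt)_B = 55580 (in km·kg m⁻³).
e = (37.941 − 19.85) − (103509.947 − 55580) / 3310 = 3.61 km.

3.61 km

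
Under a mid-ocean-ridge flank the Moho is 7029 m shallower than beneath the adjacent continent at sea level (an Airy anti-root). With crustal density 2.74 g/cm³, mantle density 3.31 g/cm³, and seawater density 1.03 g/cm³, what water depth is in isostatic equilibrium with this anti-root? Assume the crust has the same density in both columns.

Replacing a thickness d of crust by seawater at the top must be balanced by replacing crust with mantle at the base: d (ρ_c − ρ_w) = a (ρ_m − ρ_c).
d = a (ρ_m − ρ_c)/(ρ_c − ρ_w) = 7029 m × 0.57/1.71 = 2340 m.

2340 m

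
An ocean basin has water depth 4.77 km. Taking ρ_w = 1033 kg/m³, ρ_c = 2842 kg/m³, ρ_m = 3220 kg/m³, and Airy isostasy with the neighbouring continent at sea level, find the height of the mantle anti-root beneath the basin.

22.8 km

By Archimedes' principle applied to the lithosphere: replacing crust with seawater at the top is compensated by replacing crust with mantle at the base: d (ρ_c − ρ_w) = a (ρ_m − ρ_c).
a = d (ρ_c − ρ_w)/(ρ_m − ρ_c) = 4.77 km × 1809/378 = 22.8 km.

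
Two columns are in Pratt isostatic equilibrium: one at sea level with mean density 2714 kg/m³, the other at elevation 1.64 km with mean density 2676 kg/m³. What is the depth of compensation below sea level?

ρ_ref D = ρ (D + h) → D (ρ_ref − ρ) = ρ h.
D = ρ h/(ρ_ref − ρ) = 2676 × 1.64 km/(2714 − 2676) = 115 km.

115 km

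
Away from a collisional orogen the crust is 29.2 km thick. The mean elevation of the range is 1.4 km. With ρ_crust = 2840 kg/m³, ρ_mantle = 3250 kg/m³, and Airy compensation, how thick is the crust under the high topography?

40.3 km

Root depth r = h ρ_c / (ρ_m − ρ_c) = 1.4 km × 2840 / 410 = 9.698 km.
Total thickness = T + h + r = 29.2 km + 1.4 km + 9.698 km = 40.3 km.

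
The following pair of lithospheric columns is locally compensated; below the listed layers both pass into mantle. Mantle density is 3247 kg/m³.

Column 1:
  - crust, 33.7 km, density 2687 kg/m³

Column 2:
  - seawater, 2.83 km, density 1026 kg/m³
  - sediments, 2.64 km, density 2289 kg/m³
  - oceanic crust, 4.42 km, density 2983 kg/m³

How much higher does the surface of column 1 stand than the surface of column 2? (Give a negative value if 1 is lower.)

For any compensation level in the mantle, the mantle terms cancel and isostasy reduces to e = (Σt_1 − Σt_2) − (Σ(ρt)_1 − Σ(ρt)_2) / ρ_m.
Σt_1 = 33.7 km; Σt_2 = 9.89 km; Σ(ρt)_1 = 90551.9; Σ(ρt)_2 = 22131.4 (in km·kg/m³).
e = (33.7 − 9.89) − (90551.9 − 22131.4) / 3247 = 2.74 km.

2.74 km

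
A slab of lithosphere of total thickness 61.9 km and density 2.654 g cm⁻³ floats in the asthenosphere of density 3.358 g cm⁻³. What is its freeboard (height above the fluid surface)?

13 km

Floating equilibrium: submerged depth d = t ρ_obj/ρ_fluid = 61.9 km × 2.654/3.358 = 48.92 km.
Freeboard = t − d = 61.9 km − 48.92 km = 13 km.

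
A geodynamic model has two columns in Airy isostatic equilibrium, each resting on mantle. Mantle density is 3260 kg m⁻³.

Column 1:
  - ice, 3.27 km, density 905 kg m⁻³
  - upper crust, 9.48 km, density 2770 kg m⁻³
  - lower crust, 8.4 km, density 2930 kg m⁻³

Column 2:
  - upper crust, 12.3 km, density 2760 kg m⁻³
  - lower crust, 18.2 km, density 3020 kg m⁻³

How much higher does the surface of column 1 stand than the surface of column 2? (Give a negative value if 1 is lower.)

1.41 km

For any compensation level in the mantle, the mantle terms cancel and isostasy reduces to e = (Σt_1 − Σt_2) − (Σ(ρt)_1 − Σ(ρt)_2) / ρ_m.
Σt_1 = 21.15 km; Σt_2 = 30.5 km; Σ(ρt)_1 = 53830.95; Σ(ρt)_2 = 88912 (in km·kg m⁻³).
e = (21.15 − 30.5) − (53830.95 − 88912) / 3260 = 1.41 km.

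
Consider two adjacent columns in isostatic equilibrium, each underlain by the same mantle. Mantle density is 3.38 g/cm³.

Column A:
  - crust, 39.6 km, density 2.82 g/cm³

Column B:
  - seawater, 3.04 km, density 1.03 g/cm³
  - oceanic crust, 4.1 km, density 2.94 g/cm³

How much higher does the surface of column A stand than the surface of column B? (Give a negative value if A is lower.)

3.91 km

For any compensation level in the mantle, the mantle terms cancel and isostasy reduces to e = (Σt_A − Σt_B) − (Σ(ρt)_A − Σ(ρt)_B) / ρ_m.
Σt_A = 39.6 km; Σt_B = 7.14 km; Σ(ρt)_A = 111.672; Σ(ρt)_B = 15.1852 (in km·g/cm³).
e = (39.6 − 7.14) − (111.672 − 15.1852) / 3.38 = 3.91 km.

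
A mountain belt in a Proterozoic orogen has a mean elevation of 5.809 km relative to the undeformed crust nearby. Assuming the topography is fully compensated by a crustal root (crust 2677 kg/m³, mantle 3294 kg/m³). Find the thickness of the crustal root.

In Airy isostatic equilibrium: the weight of the topography is balanced by the buoyancy of the root, ρ_c h = (ρ_m − ρ_c) r.
r = h · ρ_c / (ρ_m − ρ_c) = 5.809 km × 2677 / (3294 − 2677) = 25.2 km.

25.2 km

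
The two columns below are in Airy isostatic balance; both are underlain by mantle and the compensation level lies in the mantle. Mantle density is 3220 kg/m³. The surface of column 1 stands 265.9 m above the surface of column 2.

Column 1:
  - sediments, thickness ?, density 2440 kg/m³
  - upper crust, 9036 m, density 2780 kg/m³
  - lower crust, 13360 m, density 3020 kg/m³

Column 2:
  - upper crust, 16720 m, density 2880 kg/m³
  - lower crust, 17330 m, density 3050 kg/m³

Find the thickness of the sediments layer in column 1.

3640 m

Take the compensation level at the base of the deeper column (depth z_c below the surface of column 1) and equate Σ ρ_i t_i down to z_c; mantle fills any gap and the z_c terms cancel.
Column 1: x×2440 + 9036×2780 + 13360×3020 + (z_c − 22396 − x)×3220
Column 2: 265.9×0 + 16720×2880 + 17330×3050 + (z_c − 265.9 − 34050)×3220
The z_c×3220 term appears on both sides and cancels. Collect the known terms of each column as K = Σ(ρt)_known − 3220 × (depth of known layers): K_1 = 65467280 − 3220×22396 = −6647840; K_2 = 101010100 − 3220×(265.9 + 34050) = −9487098.
Balance: K_1 − x×(3220 − 2440) = K_2, so x = (K_1 − K_2)/(3220 − 2440) = 2839260/780 = 3640 m.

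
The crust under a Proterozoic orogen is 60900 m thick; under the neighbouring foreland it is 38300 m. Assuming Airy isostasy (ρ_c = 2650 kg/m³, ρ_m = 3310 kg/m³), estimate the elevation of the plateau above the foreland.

4510 m

Excess crust Δ = 60900 m − 38300 m = 22600 m, split between elevation h and root r with h + r = Δ.
Airy balance ρ_c h = (ρ_m − ρ_c) r gives r = h ρ_c/(ρ_m − ρ_c), so h (1 + ρ_c/(ρ_m − ρ_c)) = Δ, i.e. h = Δ (ρ_m − ρ_c)/ρ_m.
h = 22600 m × 660/3310 = 4510 m.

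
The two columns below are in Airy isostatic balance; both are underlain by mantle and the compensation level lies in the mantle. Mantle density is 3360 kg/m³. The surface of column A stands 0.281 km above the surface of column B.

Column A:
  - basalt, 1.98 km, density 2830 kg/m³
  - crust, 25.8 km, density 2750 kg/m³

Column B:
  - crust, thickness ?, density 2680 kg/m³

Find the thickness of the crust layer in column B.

Take the compensation level at the base of the deeper column (depth z_c below the surface of column A) and equate Σ ρ_i t_i down to z_c; mantle fills any gap and the z_c terms cancel.
Column A: 1.98×2830 + 25.8×2750 + (z_c − 27.78)×3360
Column B: 0.281×0 + x×2680 + (z_c − 0.281 − 0 − x)×3360
The z_c×3360 term appears on both sides and cancels. Collect the known terms of each column as K = Σ(ρt)_known − 3360 × (depth of known layers): K_A = 76553.4 − 3360×27.78 = −16787.4; K_B = 0 − 3360×(0.281 + 0) = −944.16.
Balance: K_A = K_B − x×(3360 − 2680), so x = (K_B − K_A)/(3360 − 2680) = 15843.2/680 = 23.3 km.

23.3 km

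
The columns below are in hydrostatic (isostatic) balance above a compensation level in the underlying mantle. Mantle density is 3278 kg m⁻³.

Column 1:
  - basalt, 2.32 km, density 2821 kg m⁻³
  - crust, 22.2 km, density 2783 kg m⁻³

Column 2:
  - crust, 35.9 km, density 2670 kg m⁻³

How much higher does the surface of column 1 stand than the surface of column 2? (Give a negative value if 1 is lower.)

For any compensation level in the mantle, the mantle terms cancel and isostasy reduces to e = (Σt_1 − Σt_2) − (Σ(ρt)_1 − Σ(ρt)_2) / ρ_m.
Σt_1 = 24.52 km; Σt_2 = 35.9 km; Σ(ρt)_1 = 68327.32; Σ(ρt)_2 = 95853 (in km·kg m⁻³).
e = (24.52 − 35.9) − (68327.32 − 95853) / 3278 = −2.98 km.

−2.98 km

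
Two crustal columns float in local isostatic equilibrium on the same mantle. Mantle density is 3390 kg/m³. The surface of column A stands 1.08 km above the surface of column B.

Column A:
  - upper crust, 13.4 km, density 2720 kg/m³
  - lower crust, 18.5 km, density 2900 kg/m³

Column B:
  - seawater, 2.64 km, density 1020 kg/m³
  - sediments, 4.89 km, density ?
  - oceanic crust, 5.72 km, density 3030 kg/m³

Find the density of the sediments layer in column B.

Take the compensation level at the base of the deeper column (depth z_c below the surface of column A) and equate Σ ρ_i t_i down to z_c; mantle fills any gap and the z_c terms cancel.
Column A: 13.4×2720 + 18.5×2900 + (z_c − 31.9)×3390
Column B: 1.08×0 + 2.64×1020 + 4.89×ρ + 5.72×3030 + (z_c − 1.08 − 13.25)×3390
The z_c×3390 term appears on both sides and cancels. Collect the known terms of each column as K = Σ(ρt)_known − 3390 × (depth of known layers): K_A = 90098 − 3390×31.9 = −18043; K_B = 20024.4 − 3390×(1.08 + 13.25) = −28554.3.
Balance: K_A = K_B + 4.89×ρ, so ρ = (K_A − K_B)/4.89 = 10511.3/4.89 = 2150 kg/m³.

2150 kg/m³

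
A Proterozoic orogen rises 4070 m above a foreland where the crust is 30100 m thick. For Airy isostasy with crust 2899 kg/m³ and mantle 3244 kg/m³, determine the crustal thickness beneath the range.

68400 m

Root depth r = h ρ_c / (ρ_m − ρ_c) = 4070 m × 2899 / 345 = 34200 m.
Total thickness = T + h + r = 30100 m + 4070 m + 34200 m = 68400 m.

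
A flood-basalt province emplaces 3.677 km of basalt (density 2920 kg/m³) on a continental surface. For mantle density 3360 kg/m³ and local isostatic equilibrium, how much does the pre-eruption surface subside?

3.2 km

Subaerial loading: s = t ρ_load / ρ_m.
s = 3.677 km × 2920/3360 = 3.2 km.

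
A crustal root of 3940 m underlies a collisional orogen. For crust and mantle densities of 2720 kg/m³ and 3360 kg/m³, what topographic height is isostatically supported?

927 m

Isostatic balance requires: ρ_c h = (ρ_m − ρ_c) r.
h = r (ρ_m − ρ_c) / ρ_c = 3940 m × (3360 − 2720) / 2720 = 927 m.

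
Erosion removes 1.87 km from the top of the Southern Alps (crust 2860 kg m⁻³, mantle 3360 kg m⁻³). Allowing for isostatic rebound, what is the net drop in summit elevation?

Rebound u = e ρ_c/ρ_m = 1.87 km × 2860/3360 = 1.592 km.
Net surface drop = e − u = 1.87 km − 1.592 km = e (ρ_m − ρ_c)/ρ_m = 0.278 km.

0.278 km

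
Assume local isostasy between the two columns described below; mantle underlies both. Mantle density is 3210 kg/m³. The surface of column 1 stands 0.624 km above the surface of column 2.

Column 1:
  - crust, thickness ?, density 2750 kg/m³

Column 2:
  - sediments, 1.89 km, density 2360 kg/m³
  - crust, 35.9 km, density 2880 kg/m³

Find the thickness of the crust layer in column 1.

Take the compensation level at the base of the deeper column (depth z_c below the surface of column 1) and equate Σ ρ_i t_i down to z_c; mantle fills any gap and the z_c terms cancel.
Column 1: x×2750 + (z_c − 0 − x)×3210
Column 2: 0.624×0 + 1.89×2360 + 35.9×2880 + (z_c − 0.624 − 37.79)×3210
The z_c×3210 term appears on both sides and cancels. Collect the known terms of each column as K = Σ(ρt)_known − 3210 × (depth of known layers): K_1 = 0 − 3210×0 = 0; K_2 = 107852.4 − 3210×(0.624 + 37.79) = −15456.54.
Balance: K_1 − x×(3210 − 2750) = K_2, so x = (K_1 − K_2)/(3210 − 2750) = 15456.5/460 = 33.6 km.

33.6 km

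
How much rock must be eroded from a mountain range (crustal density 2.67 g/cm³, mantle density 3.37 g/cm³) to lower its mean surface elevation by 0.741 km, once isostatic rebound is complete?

3.57 km

Net drop Δ = e − u = e − e ρ_c/ρ_m = e (ρ_m − ρ_c)/ρ_m.
e = Δ ρ_m/(ρ_m − ρ_c) = 0.741 km × 3.37/0.7 = 3.57 km.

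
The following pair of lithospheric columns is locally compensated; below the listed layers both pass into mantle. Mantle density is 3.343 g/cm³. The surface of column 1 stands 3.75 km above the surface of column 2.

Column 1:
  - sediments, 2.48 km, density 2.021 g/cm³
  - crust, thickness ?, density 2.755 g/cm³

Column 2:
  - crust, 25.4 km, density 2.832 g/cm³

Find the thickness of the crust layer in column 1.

Take the compensation level at the base of the deeper column (depth z_c below the surface of column 1) and equate Σ ρ_i t_i down to z_c; mantle fills any gap and the z_c terms cancel.
Column 1: 2.48×2.021 + x×2.755 + (z_c − 2.48 − x)×3.343
Column 2: 3.75×0 + 25.4×2.832 + (z_c − 3.75 − 25.4)×3.343
The z_c×3.343 term appears on both sides and cancels. Collect the known terms of each column as K = Σ(ρt)_known − 3.343 × (depth of known layers): K_1 = 5.01208 − 3.343×2.48 = −3.27856; K_2 = 71.9328 − 3.343×(3.75 + 25.4) = −25.51565.
Balance: K_1 − x×(3.343 − 2.755) = K_2, so x = (K_1 − K_2)/(3.343 − 2.755) = 22.2371/0.588 = 37.8 km.

37.8 km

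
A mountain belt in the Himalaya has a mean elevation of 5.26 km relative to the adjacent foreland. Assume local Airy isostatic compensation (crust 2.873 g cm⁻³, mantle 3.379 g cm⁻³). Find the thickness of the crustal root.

29.9 km

Balancing pressure at the compensation depth: the weight of the topography is balanced by the buoyancy of the root, ρ_c h = (ρ_m − ρ_c) r.
r = h · ρ_c / (ρ_m − ρ_c) = 5.26 km × 2.873 / (3.379 − 2.873) = 29.9 km.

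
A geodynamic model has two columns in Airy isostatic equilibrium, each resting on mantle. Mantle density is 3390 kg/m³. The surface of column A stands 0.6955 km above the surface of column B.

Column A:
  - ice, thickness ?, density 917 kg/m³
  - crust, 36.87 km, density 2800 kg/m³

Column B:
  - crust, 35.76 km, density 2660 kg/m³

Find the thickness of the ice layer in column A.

Take the compensation level at the base of the deeper column (depth z_c below the surface of column A) and equate Σ ρ_i t_i down to z_c; mantle fills any gap and the z_c terms cancel.
Column A: x×917 + 36.87×2800 + (z_c − 36.87 − x)×3390
Column B: 0.6955×0 + 35.76×2660 + (z_c − 0.6955 − 35.76)×3390
The z_c×3390 term appears on both sides and cancels. Collect the known terms of each column as K = Σ(ρt)_known − 3390 × (depth of known layers): K_A = 103236 − 3390×36.87 = −21753.3; K_B = 95121.6 − 3390×(0.6955 + 35.76) = −28462.545.
Balance: K_A − x×(3390 − 917) = K_B, so x = (K_A − K_B)/(3390 − 917) = 6709.24/2473 = 2.71 km.

2.71 km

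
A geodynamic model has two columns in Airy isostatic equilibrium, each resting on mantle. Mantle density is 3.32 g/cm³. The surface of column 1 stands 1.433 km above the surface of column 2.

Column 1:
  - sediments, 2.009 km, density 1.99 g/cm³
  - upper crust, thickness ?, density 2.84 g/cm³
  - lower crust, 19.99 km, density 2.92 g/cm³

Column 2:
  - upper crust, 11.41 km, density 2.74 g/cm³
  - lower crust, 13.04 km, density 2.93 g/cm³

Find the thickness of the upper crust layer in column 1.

12.1 km

Take the compensation level at the base of the deeper column (depth z_c below the surface of column 1) and equate Σ ρ_i t_i down to z_c; mantle fills any gap and the z_c terms cancel.
Column 1: 2.009×1.99 + x×2.84 + 19.99×2.92 + (z_c − 21.999 − x)×3.32
Column 2: 1.433×0 + 11.41×2.74 + 13.04×2.93 + (z_c − 1.433 − 24.45)×3.32
The z_c×3.32 term appears on both sides and cancels. Collect the known terms of each column as K = Σ(ρt)_known − 3.32 × (depth of known layers): K_1 = 62.36871 − 3.32×21.999 = −10.66797; K_2 = 69.4706 − 3.32×(1.433 + 24.45) = −16.46096.
Balance: K_1 − x×(3.32 − 2.84) = K_2, so x = (K_1 − K_2)/(3.32 − 2.84) = 5.79299/0.48 = 12.1 km.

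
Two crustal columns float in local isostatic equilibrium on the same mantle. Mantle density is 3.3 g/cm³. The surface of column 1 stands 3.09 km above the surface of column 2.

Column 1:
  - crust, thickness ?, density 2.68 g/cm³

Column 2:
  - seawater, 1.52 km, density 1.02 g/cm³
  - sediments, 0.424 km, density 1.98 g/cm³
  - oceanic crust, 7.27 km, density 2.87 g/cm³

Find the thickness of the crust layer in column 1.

28 km

Take the compensation level at the base of the deeper column (depth z_c below the surface of column 1) and equate Σ ρ_i t_i down to z_c; mantle fills any gap and the z_c terms cancel.
Column 1: x×2.68 + (z_c − 0 − x)×3.3
Column 2: 3.09×0 + 1.52×1.02 + 0.424×1.98 + 7.27×2.87 + (z_c − 3.09 − 9.214)×3.3
The z_c×3.3 term appears on both sides and cancels. Collect the known terms of each column as K = Σ(ρt)_known − 3.3 × (depth of known layers): K_1 = 0 − 3.3×0 = 0; K_2 = 23.25482 − 3.3×(3.09 + 9.214) = −17.34838.
Balance: K_1 − x×(3.3 − 2.68) = K_2, so x = (K_1 − K_2)/(3.3 − 2.68) = 17.3484/0.62 = 28 km.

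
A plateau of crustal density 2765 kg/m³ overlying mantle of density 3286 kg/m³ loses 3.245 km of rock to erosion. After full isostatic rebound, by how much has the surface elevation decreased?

Rebound u = e ρ_c/ρ_m = 3.245 km × 2765/3286 = 2.731 km.
Net surface drop = e − u = 3.245 km − 2.731 km = e (ρ_m − ρ_c)/ρ_m = 0.514 km.

0.514 km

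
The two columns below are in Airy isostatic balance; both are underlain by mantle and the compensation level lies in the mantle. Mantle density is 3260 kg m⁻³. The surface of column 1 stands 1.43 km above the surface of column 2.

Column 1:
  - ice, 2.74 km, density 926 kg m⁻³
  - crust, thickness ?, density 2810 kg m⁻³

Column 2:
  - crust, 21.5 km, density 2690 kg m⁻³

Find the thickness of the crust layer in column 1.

Take the compensation level at the base of the deeper column (depth z_c below the surface of column 1) and equate Σ ρ_i t_i down to z_c; mantle fills any gap and the z_c terms cancel.
Column 1: 2.74×926 + x×2810 + (z_c − 2.74 − x)×3260
Column 2: 1.43×0 + 21.5×2690 + (z_c − 1.43 − 21.5)×3260
The z_c×3260 term appears on both sides and cancels. Collect the known terms of each column as K = Σ(ρt)_known − 3260 × (depth of known layers): K_1 = 2537.24 − 3260×2.74 = −6395.16; K_2 = 57835 − 3260×(1.43 + 21.5) = −16916.8.
Balance: K_1 − x×(3260 − 2810) = K_2, so x = (K_1 − K_2)/(3260 − 2810) = 10521.6/450 = 23.4 km.

23.4 km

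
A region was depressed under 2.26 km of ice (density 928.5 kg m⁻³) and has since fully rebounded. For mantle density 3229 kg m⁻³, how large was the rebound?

0.65 km

Removing the load lets mantle flow back in; uplift u satisfies ρ_ice t = ρ_m u.
u = t ρ_ice/ρ_m = 2.26 km × 928.5/3229 = 0.65 km.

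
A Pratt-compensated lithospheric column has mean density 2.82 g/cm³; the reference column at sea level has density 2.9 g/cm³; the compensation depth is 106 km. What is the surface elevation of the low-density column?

ρ_ref D = ρ (D + h) → h = D (ρ_ref − ρ)/ρ.
h = 106 km × (2.9 − 2.82)/2.82 = 3.01 km.

3.01 km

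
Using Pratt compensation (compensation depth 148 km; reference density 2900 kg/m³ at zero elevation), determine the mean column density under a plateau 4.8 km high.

2810 kg/m³

Pratt balance: ρ_ref D = ρ (D + h).
ρ = ρ_ref D/(D + h) = 2900 × 148 km/(148 km + 4.8 km) = 2810 kg/m³.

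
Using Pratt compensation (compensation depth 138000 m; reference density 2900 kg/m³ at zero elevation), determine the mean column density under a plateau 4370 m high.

Pratt balance: ρ_ref D = ρ (D + h).
ρ = ρ_ref D/(D + h) = 2900 × 138000 m/(138000 m + 4370 m) = 2810 kg/m³.

2810 kg/m³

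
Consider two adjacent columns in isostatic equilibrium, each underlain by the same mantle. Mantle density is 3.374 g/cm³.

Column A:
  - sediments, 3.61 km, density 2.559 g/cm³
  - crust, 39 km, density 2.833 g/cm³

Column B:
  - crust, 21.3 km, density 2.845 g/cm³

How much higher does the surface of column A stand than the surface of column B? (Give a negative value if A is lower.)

3.79 km

For any compensation level in the mantle, the mantle terms cancel and isostasy reduces to e = (Σt_A − Σt_B) − (Σ(ρt)_A − Σ(ρt)_B) / ρ_m.
Σt_A = 42.61 km; Σt_B = 21.3 km; Σ(ρt)_A = 119.72499; Σ(ρt)_B = 60.5985 (in km·g/cm³).
e = (42.61 − 21.3) − (119.72499 − 60.5985) / 3.374 = 3.79 km.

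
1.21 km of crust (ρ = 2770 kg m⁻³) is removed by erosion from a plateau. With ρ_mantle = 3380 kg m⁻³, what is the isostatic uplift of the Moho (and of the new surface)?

0.992 km

Unloading: uplift u = e ρ_c/ρ_m = 1.21 km × 2770/3380 = 0.992 km.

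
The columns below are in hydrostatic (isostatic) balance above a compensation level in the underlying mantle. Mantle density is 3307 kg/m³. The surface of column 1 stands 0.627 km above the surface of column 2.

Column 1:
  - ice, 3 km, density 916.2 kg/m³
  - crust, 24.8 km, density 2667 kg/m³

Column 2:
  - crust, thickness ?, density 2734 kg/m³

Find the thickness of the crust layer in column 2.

36.6 km

Take the compensation level at the base of the deeper column (depth z_c below the surface of column 1) and equate Σ ρ_i t_i down to z_c; mantle fills any gap and the z_c terms cancel.
Column 1: 3×916.2 + 24.8×2667 + (z_c − 27.8)×3307
Column 2: 0.627×0 + x×2734 + (z_c − 0.627 − 0 − x)×3307
The z_c×3307 term appears on both sides and cancels. Collect the known terms of each column as K = Σ(ρt)_known − 3307 × (depth of known layers): K_1 = 68890.2 − 3307×27.8 = −23044.4; K_2 = 0 − 3307×(0.627 + 0) = −2073.489.
Balance: K_1 = K_2 − x×(3307 − 2734), so x = (K_2 − K_1)/(3307 − 2734) = 20970.9/573 = 36.6 km.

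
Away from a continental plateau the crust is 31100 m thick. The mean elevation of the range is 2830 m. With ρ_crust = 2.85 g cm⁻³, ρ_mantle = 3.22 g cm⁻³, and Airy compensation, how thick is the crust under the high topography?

55700 m

Root depth r = h ρ_c / (ρ_m − ρ_c) = 2830 m × 2.85 / 0.37 = 21800 m.
Total thickness = T + h + r = 31100 m + 2830 m + 21800 m = 55700 m.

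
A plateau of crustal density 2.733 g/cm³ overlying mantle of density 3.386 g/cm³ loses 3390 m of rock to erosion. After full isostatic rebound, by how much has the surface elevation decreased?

654 m

Rebound u = e ρ_c/ρ_m = 3390 m × 2.733/3.386 = 2736 m.
Net surface drop = e − u = 3390 m − 2736 m = e (ρ_m − ρ_c)/ρ_m = 654 m.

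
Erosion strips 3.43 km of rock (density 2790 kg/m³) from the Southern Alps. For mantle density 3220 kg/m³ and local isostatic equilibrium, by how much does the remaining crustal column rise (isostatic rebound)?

Unloading: uplift u = e ρ_c/ρ_m = 3.43 km × 2790/3220 = 2.97 km.

2.97 km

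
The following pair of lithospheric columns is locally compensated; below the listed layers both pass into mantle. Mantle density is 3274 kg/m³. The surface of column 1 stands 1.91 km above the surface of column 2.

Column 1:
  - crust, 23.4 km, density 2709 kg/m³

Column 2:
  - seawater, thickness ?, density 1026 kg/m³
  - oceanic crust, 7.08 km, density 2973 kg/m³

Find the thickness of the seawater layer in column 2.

2.15 km

Take the compensation level at the base of the deeper column (depth z_c below the surface of column 1) and equate Σ ρ_i t_i down to z_c; mantle fills any gap and the z_c terms cancel.
Column 1: 23.4×2709 + (z_c − 23.4)×3274
Column 2: 1.91×0 + x×1026 + 7.08×2973 + (z_c − 1.91 − 7.08 − x)×3274
The z_c×3274 term appears on both sides and cancels. Collect the known terms of each column as K = Σ(ρt)_known − 3274 × (depth of known layers): K_1 = 63390.6 − 3274×23.4 = −13221; K_2 = 21048.84 − 3274×(1.91 + 7.08) = −8384.42.
Balance: K_1 = K_2 − x×(3274 − 1026), so x = (K_2 − K_1)/(3274 − 1026) = 4836.58/2248 = 2.15 km.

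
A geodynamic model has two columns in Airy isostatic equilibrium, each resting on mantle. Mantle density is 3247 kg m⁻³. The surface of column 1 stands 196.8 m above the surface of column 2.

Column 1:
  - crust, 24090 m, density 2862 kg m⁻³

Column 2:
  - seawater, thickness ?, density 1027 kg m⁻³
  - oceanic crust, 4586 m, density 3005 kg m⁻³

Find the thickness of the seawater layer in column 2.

3390 m

Take the compensation level at the base of the deeper column (depth z_c below the surface of column 1) and equate Σ ρ_i t_i down to z_c; mantle fills any gap and the z_c terms cancel.
Column 1: 24090×2862 + (z_c − 24090)×3247
Column 2: 196.8×0 + x×1027 + 4586×3005 + (z_c − 196.8 − 4586 − x)×3247
The z_c×3247 term appears on both sides and cancels. Collect the known terms of each column as K = Σ(ρt)_known − 3247 × (depth of known layers): K_1 = 68945580 − 3247×24090 = −9274650; K_2 = 13780930 − 3247×(196.8 + 4586) = −1748821.6.
Balance: K_1 = K_2 − x×(3247 − 1027), so x = (K_2 − K_1)/(3247 − 1027) = 7525830/2220 = 3390 m.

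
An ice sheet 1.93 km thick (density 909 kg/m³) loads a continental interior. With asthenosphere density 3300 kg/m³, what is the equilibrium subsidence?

In Airy isostatic equilibrium: the ice load ρ_ice t is balanced by mantle displaced below, ρ_m s.
s = t ρ_ice / ρ_m = 1.93 km × 909/3300 = 0.532 km.

0.532 km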